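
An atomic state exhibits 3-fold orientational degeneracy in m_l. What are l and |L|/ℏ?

l = 1, |L| = √2 ℏ ≈ 1.414ℏ

Since there are 2l+1 = 3 values of m_l, l = 1.
|L| = ℏ√(l(l+1)) = ℏ√(1·2) = √2 ℏ.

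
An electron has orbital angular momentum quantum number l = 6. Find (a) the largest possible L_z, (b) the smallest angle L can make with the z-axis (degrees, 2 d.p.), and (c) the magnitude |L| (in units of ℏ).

L_z,max = lℏ = 6ℏ.
cos θ_min = 6/√42, so θ_min ≈ 22.21°.
|L| = ℏ√(6·7) = √42 ℏ ≈ 6.481ℏ.

L_z,max = 6ℏ; θ_min ≈ 22.21°; |L| = √42 ℏ ≈ 6.481ℏ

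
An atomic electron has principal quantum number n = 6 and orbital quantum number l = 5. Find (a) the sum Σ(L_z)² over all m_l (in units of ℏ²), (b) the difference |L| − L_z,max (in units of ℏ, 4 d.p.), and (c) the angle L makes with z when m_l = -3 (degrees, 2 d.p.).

Σ m_l² = 110, so Σ(L_z)² = 110 ℏ².
|L| − L_z,max = (√30 − 5)ℏ ≈ 0.4772ℏ.
For m_l = -3: cos θ = -3/√30, θ ≈ 123.21°.

Σ(L_z)² = 110 ℏ²; |L|−L_z,max ≈ 0.4772ℏ; θ(m_l=-3) ≈ 123.21°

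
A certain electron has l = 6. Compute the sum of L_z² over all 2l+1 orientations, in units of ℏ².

Σ(L_z)² = 182 ℏ²

m_l runs from −6 to 6, i.e. {-6, -5, -4, -3, -2, -1, 0, 1, 2, 3, 4, 5, 6}.
Σ m_l² = 2·(1 + 4 + 9 + 16 + 25 + 36) = 182.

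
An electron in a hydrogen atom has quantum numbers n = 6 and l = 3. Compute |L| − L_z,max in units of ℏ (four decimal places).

|L| − L_z,max ≈ 0.4641ℏ

|L| = 2√3 ℏ ≈ 3.4641ℏ, while L_z,max = lℏ = 3ℏ.
The difference is (2√3 − 3)ℏ ≈ 0.4641ℏ.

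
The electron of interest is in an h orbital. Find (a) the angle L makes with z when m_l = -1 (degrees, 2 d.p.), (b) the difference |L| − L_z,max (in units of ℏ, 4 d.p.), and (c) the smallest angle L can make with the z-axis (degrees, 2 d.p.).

The letter h corresponds to l = 5.
For m_l = -1: cos θ = -1/√30, θ ≈ 100.52°.
|L| − L_z,max = (√30 − 5)ℏ ≈ 0.4772ℏ.
cos θ_min = 5/√30, so θ_min ≈ 24.09°.

θ(m_l=-1) ≈ 100.52°; |L|−L_z,max ≈ 0.4772ℏ; θ_min ≈ 24.09°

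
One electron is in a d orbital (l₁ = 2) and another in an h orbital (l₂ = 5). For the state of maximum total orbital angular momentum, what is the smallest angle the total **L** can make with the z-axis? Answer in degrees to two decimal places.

θ_min ≈ 20.70°

The total orbital quantum number L ranges from |l₁ − l₂| to l₁ + l₂ in integer steps.
L ∈ {3, 4, 5, 6, 7}.
The maximum is L = 7, with |L_tot| = ℏ√(7·8) = 2√14 ℏ.
The minimum angle with z is arccos(7/√56) ≈ 20.70°.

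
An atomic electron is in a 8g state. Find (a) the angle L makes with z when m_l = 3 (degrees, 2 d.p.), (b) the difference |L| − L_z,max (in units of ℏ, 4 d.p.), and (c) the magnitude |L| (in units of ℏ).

The 8g subshell has l = 4.
For m_l = 3: cos θ = 3/√20, θ ≈ 47.87°.
|L| − L_z,max = (2√5 − 4)ℏ ≈ 0.4721ℏ.
|L| = ℏ√(4·5) = 2√5 ℏ ≈ 4.472ℏ.

θ(m_l=3) ≈ 47.87°; |L|−L_z,max ≈ 0.4721ℏ; |L| = 2√5 ℏ ≈ 4.472ℏ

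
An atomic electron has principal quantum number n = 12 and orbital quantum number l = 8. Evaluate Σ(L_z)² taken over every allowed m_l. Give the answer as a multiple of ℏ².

m_l runs from −8 to 8, i.e. {-8, -7, -6, -5, -4, -3, -2, -1, 0, 1, 2, 3, 4, 5, 6, 7, 8}.
Summing m² from −8 to 8: Σ m_l² = 408.

Σ(L_z)² = 408 ℏ²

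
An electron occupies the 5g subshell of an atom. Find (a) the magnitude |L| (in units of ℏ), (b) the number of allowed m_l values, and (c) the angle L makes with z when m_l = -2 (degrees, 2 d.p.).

5g means n = 5, l = 4.
|L| = ℏ√(4·5) = 2√5 ℏ ≈ 4.472ℏ.
There are 2l+1 = 9 values of m_l.
For m_l = -2: cos θ = -2/√20, θ ≈ 116.57°.

|L| = 2√5 ℏ ≈ 4.472ℏ; 9 values; θ(m_l=-2) ≈ 116.57°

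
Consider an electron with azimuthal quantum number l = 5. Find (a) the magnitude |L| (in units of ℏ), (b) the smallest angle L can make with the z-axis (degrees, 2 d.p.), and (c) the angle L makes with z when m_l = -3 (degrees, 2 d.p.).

|L| = √30 ℏ ≈ 5.477ℏ; θ_min ≈ 24.09°; θ(m_l=-3) ≈ 123.21°

|L| = ℏ√(5·6) = √30 ℏ ≈ 5.477ℏ.
cos θ_min = 5/√30, so θ_min ≈ 24.09°.
For m_l = -3: cos θ = -3/√30, θ ≈ 123.21°.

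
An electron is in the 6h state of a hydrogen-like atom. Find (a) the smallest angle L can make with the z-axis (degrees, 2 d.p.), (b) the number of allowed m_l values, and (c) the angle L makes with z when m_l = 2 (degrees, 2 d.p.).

θ_min ≈ 24.09°; 11 values; θ(m_l=2) ≈ 68.58°

For 6h, l = 5.
cos θ_min = 5/√30, so θ_min ≈ 24.09°.
There are 2l+1 = 11 values of m_l.
For m_l = 2: cos θ = 2/√30, θ ≈ 68.58°.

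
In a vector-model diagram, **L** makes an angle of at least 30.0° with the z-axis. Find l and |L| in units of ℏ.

l = 3, |L| = 2√3 ℏ ≈ 3.464ℏ

At minimum angle, m_l = l, so cos θ = l/√(l(l+1)); cos²θ = l/(l+1) = 0.7500.
Thus l = 0.7500/(1 − 0.7500) ≈ 3.
Then |L| = ℏ√(3·4) = 2√3 ℏ.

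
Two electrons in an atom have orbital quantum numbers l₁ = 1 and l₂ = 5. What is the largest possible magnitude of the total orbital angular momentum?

The total orbital quantum number L ranges from |l₁ − l₂| to l₁ + l₂ in integer steps.
L ∈ {4, 5, 6}.
The largest magnitude corresponds to L = 6: |L_tot| = ℏ√(6·7) = √42 ℏ.

|L_tot|_max = √42 ℏ ≈ 6.481ℏ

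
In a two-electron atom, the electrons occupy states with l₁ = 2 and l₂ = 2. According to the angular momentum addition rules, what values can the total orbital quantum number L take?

Angular momentum addition gives L = |l₁ − l₂|, …, l₁ + l₂.
L ∈ {0, 1, 2, 3, 4}.

L = 0, 1, 2, 3, 4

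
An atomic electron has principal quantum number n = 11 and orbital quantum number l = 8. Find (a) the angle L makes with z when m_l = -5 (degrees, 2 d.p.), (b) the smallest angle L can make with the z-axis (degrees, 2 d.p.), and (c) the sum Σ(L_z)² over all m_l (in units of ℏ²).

For m_l = -5: cos θ = -5/√72, θ ≈ 126.10°.
cos θ_min = 8/√72, so θ_min ≈ 19.47°.
Σ m_l² = 408, so Σ(L_z)² = 408 ℏ².

θ(m_l=-5) ≈ 126.10°; θ_min ≈ 19.47°; Σ(L_z)² = 408 ℏ²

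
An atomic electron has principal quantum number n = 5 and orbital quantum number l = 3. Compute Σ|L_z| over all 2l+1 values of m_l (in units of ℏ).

m_l runs from −3 to 3, i.e. {-3, -2, -1, 0, 1, 2, 3}.
Σ|m_l| = 2(1+2+…+3) = 12.

Σ|L_z| = 12 ℏ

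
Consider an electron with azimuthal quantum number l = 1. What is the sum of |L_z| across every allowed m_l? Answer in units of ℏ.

Σ|L_z| = 2 ℏ

m_l runs from −1 to 1, i.e. {-1, 0, 1}.
Σ|m_l| = l(l+1) = 2.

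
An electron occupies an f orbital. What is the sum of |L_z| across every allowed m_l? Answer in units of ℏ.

For an f orbital, l = 3.
The allowed m_l values are -3, -2, -1, 0, 1, 2, 3.
Σ|m_l| = 2·3(3+1)/2 = 12.

Σ|L_z| = 12 ℏ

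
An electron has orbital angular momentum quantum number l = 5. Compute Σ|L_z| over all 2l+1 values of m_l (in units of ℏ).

m_l ∈ {-5, -4, -3, -2, -1, 0, 1, 2, 3, 4, 5}.
Σ|m_l| = 2·5(5+1)/2 = 30.

Σ|L_z| = 30 ℏ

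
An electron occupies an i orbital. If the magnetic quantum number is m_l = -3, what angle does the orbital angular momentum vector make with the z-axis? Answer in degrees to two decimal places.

θ ≈ 117.58°

For an i orbital, l = 6.
|L| = √(l(l+1)) ℏ = √42 ℏ.
L_z = m_l ℏ = −3ℏ.
cos θ = L_z/|L| = -3/√42, so θ ≈ 117.58°.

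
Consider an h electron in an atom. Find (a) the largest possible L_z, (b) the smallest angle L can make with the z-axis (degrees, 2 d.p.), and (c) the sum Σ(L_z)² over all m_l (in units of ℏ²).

L_z,max = 5ℏ; θ_min ≈ 24.09°; Σ(L_z)² = 110 ℏ²

An h state has l = 5.
L_z,max = lℏ = 5ℏ.
cos θ_min = 5/√30, so θ_min ≈ 24.09°.
Σ m_l² = 110, so Σ(L_z)² = 110 ℏ².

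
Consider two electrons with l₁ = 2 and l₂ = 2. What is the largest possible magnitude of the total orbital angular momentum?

L runs from |2 − 2| = 0 to 2 + 2 = 4.
L ∈ {0, 1, 2, 3, 4}.
The largest magnitude corresponds to L = 4: |L_tot| = ℏ√(4·5) = 2√5 ℏ.

|L_tot|_max = 2√5 ℏ ≈ 4.472ℏ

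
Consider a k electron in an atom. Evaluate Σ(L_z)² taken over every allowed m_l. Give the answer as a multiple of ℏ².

K corresponds to l = 7.
The allowed m_l values are -7, -6, -5, -4, -3, -2, -1, 0, 1, 2, 3, 4, 5, 6, 7.
Σ m_l² = l(l+1)(2l+1)/3 = 7·8·15/3 = 280.

Σ(L_z)² = 280 ℏ²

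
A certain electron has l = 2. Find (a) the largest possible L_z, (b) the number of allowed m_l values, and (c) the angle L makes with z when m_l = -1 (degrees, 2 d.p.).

L_z,max = lℏ = 2ℏ.
There are 2l+1 = 5 values of m_l.
For m_l = -1: cos θ = -1/√6, θ ≈ 114.09°.

L_z,max = 2ℏ; 5 values; θ(m_l=-1) ≈ 114.09°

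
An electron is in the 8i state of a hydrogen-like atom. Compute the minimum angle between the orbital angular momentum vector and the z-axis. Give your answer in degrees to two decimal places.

For 8i, l = 6.
|L| = √(l(l+1)) ℏ = √42 ℏ.
The smallest angle corresponds to the largest L_z, i.e. m_l = l = 6, giving L_z = 6ℏ.
cos θ_min = 6/√42, so θ_min ≈ 22.21°.

θ_min ≈ 22.21°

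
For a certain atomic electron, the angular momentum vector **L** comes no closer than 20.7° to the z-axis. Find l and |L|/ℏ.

l = 7, |L| = 2√14 ℏ ≈ 7.483ℏ

cos θ_min = l/√(l(l+1)) = √(l/(l+1)), so l/(l+1) = cos²(20.7°) = 0.8751.
Thus l = 0.8751/(1 − 0.8751) ≈ 7.
Then |L| = ℏ√(7·8) = 2√14 ℏ.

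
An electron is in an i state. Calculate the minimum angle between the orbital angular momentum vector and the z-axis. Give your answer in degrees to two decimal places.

θ_min ≈ 22.21°

I corresponds to l = 6.
|L|² = l(l+1)ℏ² = 42ℏ², so |L| = √42 ℏ.
The smallest angle corresponds to the largest L_z, i.e. m_l = l = 6, giving L_z = 6ℏ.
cos θ_min = 6/√42, so θ_min ≈ 22.21°.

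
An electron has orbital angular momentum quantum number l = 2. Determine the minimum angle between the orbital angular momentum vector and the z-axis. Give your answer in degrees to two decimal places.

|L| = ℏ√(l(l+1)) = √6 ℏ.
The smallest angle corresponds to the largest L_z, i.e. m_l = l = 2, giving L_z = 2ℏ.
cos θ_min = 2/√6, so θ_min ≈ 35.26°.

θ_min ≈ 35.26°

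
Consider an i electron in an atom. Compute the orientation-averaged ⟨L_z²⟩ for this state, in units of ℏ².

⟨L_z²⟩ = 14 ℏ²

I corresponds to l = 6.
m_l runs from −6 to 6, i.e. {-6, -5, -4, -3, -2, -1, 0, 1, 2, 3, 4, 5, 6}.
Average of L_z² over 13 states: 182/13 ℏ² = 14 ℏ².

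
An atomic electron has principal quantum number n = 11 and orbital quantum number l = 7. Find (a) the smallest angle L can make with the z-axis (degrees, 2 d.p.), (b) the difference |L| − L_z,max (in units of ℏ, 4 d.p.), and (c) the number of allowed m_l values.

cos θ_min = 7/√56, so θ_min ≈ 20.70°.
|L| − L_z,max = (2√14 − 7)ℏ ≈ 0.4833ℏ.
There are 2l+1 = 15 values of m_l.

θ_min ≈ 20.70°; |L|−L_z,max ≈ 0.4833ℏ; 15 values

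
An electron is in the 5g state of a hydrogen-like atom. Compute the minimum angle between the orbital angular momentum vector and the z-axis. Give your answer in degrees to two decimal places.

For 5g, l = 4.
|L|² = l(l+1)ℏ² = 20ℏ², so |L| = 2√5 ℏ.
The smallest angle corresponds to the largest L_z, i.e. m_l = l = 4, giving L_z = 4ℏ.
cos θ_min = 4/√20, so θ_min ≈ 26.57°.

θ_min ≈ 26.57°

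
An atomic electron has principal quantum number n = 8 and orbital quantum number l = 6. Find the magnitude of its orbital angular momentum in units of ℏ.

|L| = ℏ√(l(l+1)) = ℏ√(6·7) = √42 ℏ

|L| = √42 ℏ ≈ 6.481ℏ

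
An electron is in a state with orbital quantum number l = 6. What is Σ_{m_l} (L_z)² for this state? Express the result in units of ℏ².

Σ(L_z)² = 182 ℏ²

m_l runs from −6 to 6, i.e. {-6, -5, -4, -3, -2, -1, 0, 1, 2, 3, 4, 5, 6}.
Summing m² from −6 to 6: Σ m_l² = 182.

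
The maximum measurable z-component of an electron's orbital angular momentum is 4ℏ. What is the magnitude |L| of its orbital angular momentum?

Since max m_l = l, l = 4.
|L| = √(l(l+1)) ℏ = 2√5 ℏ.

|L| = 2√5 ℏ ≈ 4.472ℏ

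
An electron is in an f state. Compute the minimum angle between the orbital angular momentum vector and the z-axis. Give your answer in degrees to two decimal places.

For an f orbital, l = 3.
|L|² = l(l+1)ℏ² = 12ℏ², so |L| = 2√3 ℏ.
The smallest angle corresponds to the largest L_z, i.e. m_l = l = 3, giving L_z = 3ℏ.
cos θ_min = 3/√12, so θ_min ≈ 30.00°.

θ_min ≈ 30.00°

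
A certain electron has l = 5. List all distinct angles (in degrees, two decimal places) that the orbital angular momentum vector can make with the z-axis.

θ ∈ {24.09°, 43.09°, 56.79°, 68.58°, 79.48°, 90.00°, 100.52°, 111.42°, 123.21°, 136.91°, 155.91°}

|L| = ℏ√(l(l+1)) = √30 ℏ.
cos θ = m_l/√30 for each m_l ∈ {-5, -4, -3, -2, -1, 0, 1, 2, 3, 4, 5}.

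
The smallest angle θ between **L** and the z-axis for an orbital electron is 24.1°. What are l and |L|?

l = 5, |L| = √30 ℏ ≈ 5.477ℏ

cos θ_min = l/√(l(l+1)) = √(l/(l+1)), so l/(l+1) = cos²(24.1°) = 0.8333.
Thus l = 0.8333/(1 − 0.8333) ≈ 5.
Then |L| = ℏ√(5·6) = √30 ℏ.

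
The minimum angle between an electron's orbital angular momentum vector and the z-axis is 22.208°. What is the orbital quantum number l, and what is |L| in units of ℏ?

l = 6, |L| = √42 ℏ ≈ 6.481ℏ

cos²θ_min = l/(l+1) = 0.8571.
Thus l = 0.8571/(1 − 0.8571) ≈ 6.
Then |L| = ℏ√(6·7) = √42 ℏ.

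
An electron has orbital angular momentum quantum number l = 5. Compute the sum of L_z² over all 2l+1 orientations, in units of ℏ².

Σ(L_z)² = 110 ℏ²

The allowed m_l values are -5, -4, -3, -2, -1, 0, 1, 2, 3, 4, 5.
Σ m_l² = l(l+1)(2l+1)/3 = 5·6·11/3 = 110.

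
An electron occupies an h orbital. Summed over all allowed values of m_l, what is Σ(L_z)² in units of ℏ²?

For an h orbital, l = 5.
The allowed m_l values are -5, -4, -3, -2, -1, 0, 1, 2, 3, 4, 5.
Σ m_l² = l(l+1)(2l+1)/3 = 5·6·11/3 = 110.

Σ(L_z)² = 110 ℏ²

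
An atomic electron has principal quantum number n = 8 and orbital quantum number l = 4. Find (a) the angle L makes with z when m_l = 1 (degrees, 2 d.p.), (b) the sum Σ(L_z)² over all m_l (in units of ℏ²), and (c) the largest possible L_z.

θ(m_l=1) ≈ 77.08°; Σ(L_z)² = 60 ℏ²; L_z,max = 4ℏ

For m_l = 1: cos θ = 1/√20, θ ≈ 77.08°.
Σ m_l² = 60, so Σ(L_z)² = 60 ℏ².
L_z,max = lℏ = 4ℏ.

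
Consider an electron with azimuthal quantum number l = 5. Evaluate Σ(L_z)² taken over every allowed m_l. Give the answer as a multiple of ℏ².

Σ(L_z)² = 110 ℏ²

m_l ∈ {-5, -4, -3, -2, -1, 0, 1, 2, 3, 4, 5}.
Summing m² from −5 to 5: Σ m_l² = 110.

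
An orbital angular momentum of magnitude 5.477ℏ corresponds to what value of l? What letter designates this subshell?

Since |L|² = l(l+1)ℏ², l(l+1) = 30.
The positive root is l = 5.

l = 5 (h orbital)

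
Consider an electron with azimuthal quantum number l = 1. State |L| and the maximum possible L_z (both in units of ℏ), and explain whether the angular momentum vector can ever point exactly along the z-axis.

|L| = √2 ℏ ≈ 1.4142ℏ, while L_z,max = lℏ = 1ℏ.
Since |L| > L_z,max, the vector can never point exactly along z; the closest it comes is θ_min = arccos(1/√2) ≈ 45.0°.

No: L_z,max = 1ℏ < |L| = √2 ℏ ≈ 1.414ℏ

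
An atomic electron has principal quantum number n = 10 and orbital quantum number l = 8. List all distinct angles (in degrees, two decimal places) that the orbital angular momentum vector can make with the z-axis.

|L| = √(l(l+1)) ℏ = 6√2 ℏ.
cos θ = m_l/√72 for each m_l ∈ {-8, -7, -6, -5, -4, -3, -2, -1, 0, 1, 2, 3, 4, 5, 6, 7, 8}.

θ ∈ {19.47°, 34.42°, 45.00°, 53.90°, 61.87°, 69.30°, 76.37°, 83.23°, 90.00°, 96.77°, 103.63°, 110.70°, 118.13°, 126.10°, 135.00°, 145.58°, 160.53°}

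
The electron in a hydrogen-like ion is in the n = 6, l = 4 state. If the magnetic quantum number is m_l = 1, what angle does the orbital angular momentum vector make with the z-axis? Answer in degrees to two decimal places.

θ ≈ 77.08°

|L| = ℏ√(l(l+1)) = 2√5 ℏ.
L_z = m_l ℏ = 1ℏ.
cos θ = L_z/|L| = 1/√20, so θ ≈ 77.08°.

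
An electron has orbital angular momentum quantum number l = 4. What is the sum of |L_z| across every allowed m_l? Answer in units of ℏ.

m_l ∈ {-4, -3, -2, -1, 0, 1, 2, 3, 4}.
Σ|m_l| = 2·4(4+1)/2 = 20.

Σ|L_z| = 20 ℏ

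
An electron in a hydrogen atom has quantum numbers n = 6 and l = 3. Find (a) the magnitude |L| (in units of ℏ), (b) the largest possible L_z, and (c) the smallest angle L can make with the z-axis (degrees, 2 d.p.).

|L| = ℏ√(3·4) = 2√3 ℏ ≈ 3.464ℏ.
L_z,max = lℏ = 3ℏ.
cos θ_min = 3/√12, so θ_min ≈ 30.00°.

|L| = 2√3 ℏ ≈ 3.464ℏ; L_z,max = 3ℏ; θ_min ≈ 30.00°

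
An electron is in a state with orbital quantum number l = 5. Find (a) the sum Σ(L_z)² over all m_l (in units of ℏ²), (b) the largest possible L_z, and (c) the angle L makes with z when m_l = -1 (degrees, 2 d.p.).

Σ m_l² = 110, so Σ(L_z)² = 110 ℏ².
L_z,max = lℏ = 5ℏ.
For m_l = -1: cos θ = -1/√30, θ ≈ 100.52°.

Σ(L_z)² = 110 ℏ²; L_z,max = 5ℏ; θ(m_l=-1) ≈ 100.52°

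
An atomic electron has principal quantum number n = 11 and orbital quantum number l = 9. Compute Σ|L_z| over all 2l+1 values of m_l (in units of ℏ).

m_l ∈ {-9, -8, -7, -6, -5, -4, -3, -2, -1, 0, 1, 2, 3, 4, 5, 6, 7, 8, 9}.
Σ|m_l| = 2·9(9+1)/2 = 90.

Σ|L_z| = 90 ℏ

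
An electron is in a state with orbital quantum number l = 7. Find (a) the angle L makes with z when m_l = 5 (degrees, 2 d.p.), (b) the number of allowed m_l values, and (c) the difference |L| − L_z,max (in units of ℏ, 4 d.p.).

θ(m_l=5) ≈ 48.08°; 15 values; |L|−L_z,max ≈ 0.4833ℏ

For m_l = 5: cos θ = 5/√56, θ ≈ 48.08°.
There are 2l+1 = 15 values of m_l.
|L| − L_z,max = (2√14 − 7)ℏ ≈ 0.4833ℏ.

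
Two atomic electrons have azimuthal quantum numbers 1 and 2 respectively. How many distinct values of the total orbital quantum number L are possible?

3

Angular momentum addition gives L = |l₁ − l₂|, …, l₁ + l₂.
L ∈ {1, 2, 3}.
That is 3 values.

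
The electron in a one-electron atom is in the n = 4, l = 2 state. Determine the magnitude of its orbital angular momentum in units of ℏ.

|L| = √6 ℏ ≈ 2.449ℏ

|L| = ℏ√(l(l+1)) = ℏ√(2·3) = √6 ℏ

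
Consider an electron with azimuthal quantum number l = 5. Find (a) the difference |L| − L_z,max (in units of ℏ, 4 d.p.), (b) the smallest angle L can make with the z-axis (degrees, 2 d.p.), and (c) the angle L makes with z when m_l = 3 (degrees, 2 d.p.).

|L| − L_z,max = (√30 − 5)ℏ ≈ 0.4772ℏ.
cos θ_min = 5/√30, so θ_min ≈ 24.09°.
For m_l = 3: cos θ = 3/√30, θ ≈ 56.79°.

|L|−L_z,max ≈ 0.4772ℏ; θ_min ≈ 24.09°; θ(m_l=3) ≈ 56.79°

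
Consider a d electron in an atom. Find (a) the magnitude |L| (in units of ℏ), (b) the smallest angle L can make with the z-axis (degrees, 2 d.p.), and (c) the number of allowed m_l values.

The letter d corresponds to l = 2.
|L| = ℏ√(2·3) = √6 ℏ ≈ 2.449ℏ.
cos θ_min = 2/√6, so θ_min ≈ 35.26°.
There are 2l+1 = 5 values of m_l.

|L| = √6 ℏ ≈ 2.449ℏ; θ_min ≈ 35.26°; 5 values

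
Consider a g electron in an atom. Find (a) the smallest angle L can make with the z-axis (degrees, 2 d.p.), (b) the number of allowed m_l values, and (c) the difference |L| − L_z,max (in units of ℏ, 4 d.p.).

G corresponds to l = 4.
cos θ_min = 4/√20, so θ_min ≈ 26.57°.
There are 2l+1 = 9 values of m_l.
|L| − L_z,max = (2√5 − 4)ℏ ≈ 0.4721ℏ.

θ_min ≈ 26.57°; 9 values; |L|−L_z,max ≈ 0.4721ℏ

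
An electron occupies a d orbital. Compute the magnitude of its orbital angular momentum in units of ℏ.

|L| = √6 ℏ ≈ 2.449ℏ

For a d orbital, l = 2.
|L| = ℏ√(l(l+1)) = ℏ√(2·3) = √6 ℏ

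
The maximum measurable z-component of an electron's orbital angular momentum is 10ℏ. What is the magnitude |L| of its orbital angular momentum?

Since max m_l = l, l = 10.
|L| = ℏ√(l(l+1)) = √110 ℏ.

|L| = √110 ℏ ≈ 10.488ℏ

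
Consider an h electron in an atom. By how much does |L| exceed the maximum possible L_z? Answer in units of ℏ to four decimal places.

|L| − L_z,max ≈ 0.4772ℏ

H corresponds to l = 5.
|L| = √30 ℏ ≈ 5.4772ℏ, while L_z,max = lℏ = 5ℏ.
The difference is (√30 − 5)ℏ ≈ 0.4772ℏ.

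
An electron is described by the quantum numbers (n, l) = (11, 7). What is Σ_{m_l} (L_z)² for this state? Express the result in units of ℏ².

m_l runs from −7 to 7, i.e. {-7, -6, -5, -4, -3, -2, -1, 0, 1, 2, 3, 4, 5, 6, 7}.
Summing m² from −7 to 7: Σ m_l² = 280.

Σ(L_z)² = 280 ℏ²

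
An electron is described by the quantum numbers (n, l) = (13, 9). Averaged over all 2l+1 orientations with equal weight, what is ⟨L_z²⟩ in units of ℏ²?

⟨L_z²⟩ = 30 ℏ²

The allowed m_l values are -9, -8, -7, -6, -5, -4, -3, -2, -1, 0, 1, 2, 3, 4, 5, 6, 7, 8, 9.
⟨L_z²⟩ = ℏ²·(Σ m_l²)/(2l+1) = ℏ²·570/19 = 30ℏ².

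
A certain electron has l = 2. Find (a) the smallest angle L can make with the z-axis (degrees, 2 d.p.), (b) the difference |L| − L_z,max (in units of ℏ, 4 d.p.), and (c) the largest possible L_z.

cos θ_min = 2/√6, so θ_min ≈ 35.26°.
|L| − L_z,max = (√6 − 2)ℏ ≈ 0.4495ℏ.
L_z,max = lℏ = 2ℏ.

θ_min ≈ 35.26°; |L|−L_z,max ≈ 0.4495ℏ; L_z,max = 2ℏ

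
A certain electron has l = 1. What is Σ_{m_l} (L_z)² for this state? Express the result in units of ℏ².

m_l runs from −1 to 1, i.e. {-1, 0, 1}.
Summing m² from −1 to 1: Σ m_l² = 2.

Σ(L_z)² = 2 ℏ²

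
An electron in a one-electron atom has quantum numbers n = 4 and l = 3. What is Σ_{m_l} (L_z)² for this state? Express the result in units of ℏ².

Σ(L_z)² = 28 ℏ²

The allowed m_l values are -3, -2, -1, 0, 1, 2, 3.
Summing m² from −3 to 3: Σ m_l² = 28.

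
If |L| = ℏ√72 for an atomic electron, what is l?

(|L|/ℏ)² = l(l+1) = 72.
Solving: l = 8.

l = 8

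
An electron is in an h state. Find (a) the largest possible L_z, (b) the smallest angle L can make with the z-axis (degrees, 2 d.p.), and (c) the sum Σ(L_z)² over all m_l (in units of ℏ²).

L_z,max = 5ℏ; θ_min ≈ 24.09°; Σ(L_z)² = 110 ℏ²

For an h orbital, l = 5.
L_z,max = lℏ = 5ℏ.
cos θ_min = 5/√30, so θ_min ≈ 24.09°.
Σ m_l² = 110, so Σ(L_z)² = 110 ℏ².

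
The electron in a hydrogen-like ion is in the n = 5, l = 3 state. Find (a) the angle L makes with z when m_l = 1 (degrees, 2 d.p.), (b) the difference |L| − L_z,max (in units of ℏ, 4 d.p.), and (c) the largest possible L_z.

For m_l = 1: cos θ = 1/√12, θ ≈ 73.22°.
|L| − L_z,max = (2√3 − 3)ℏ ≈ 0.4641ℏ.
L_z,max = lℏ = 3ℏ.

θ(m_l=1) ≈ 73.22°; |L|−L_z,max ≈ 0.4641ℏ; L_z,max = 3ℏ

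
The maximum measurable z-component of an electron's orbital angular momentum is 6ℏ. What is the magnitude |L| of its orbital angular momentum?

Since max m_l = l, l = 6.
Then |L| = ℏ√(6·7) = √42 ℏ.

|L| = √42 ℏ ≈ 6.481ℏ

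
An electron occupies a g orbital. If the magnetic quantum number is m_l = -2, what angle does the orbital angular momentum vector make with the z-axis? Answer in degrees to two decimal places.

A g state has l = 4.
|L| = ℏ√(l(l+1)) = 2√5 ℏ.
L_z = m_l ℏ = −2ℏ.
cos θ = L_z/|L| = -2/√20, so θ ≈ 116.57°.

θ ≈ 116.57°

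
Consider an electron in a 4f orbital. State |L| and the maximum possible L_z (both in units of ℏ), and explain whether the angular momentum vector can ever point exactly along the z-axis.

4f means n = 4, l = 3.
|L| = 2√3 ℏ ≈ 3.4641ℏ, while L_z,max = lℏ = 3ℏ.
Since |L| > L_z,max, the vector can never point exactly along z; the closest it comes is θ_min = arccos(3/√12) ≈ 30.0°.

No: L_z,max = 3ℏ < |L| = 2√3 ℏ ≈ 3.464ℏ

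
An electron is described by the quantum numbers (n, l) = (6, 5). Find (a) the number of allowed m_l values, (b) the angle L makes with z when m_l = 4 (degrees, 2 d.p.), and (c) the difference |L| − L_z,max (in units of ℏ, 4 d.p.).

11 values; θ(m_l=4) ≈ 43.09°; |L|−L_z,max ≈ 0.4772ℏ

There are 2l+1 = 11 values of m_l.
For m_l = 4: cos θ = 4/√30, θ ≈ 43.09°.
|L| − L_z,max = (√30 − 5)ℏ ≈ 0.4772ℏ.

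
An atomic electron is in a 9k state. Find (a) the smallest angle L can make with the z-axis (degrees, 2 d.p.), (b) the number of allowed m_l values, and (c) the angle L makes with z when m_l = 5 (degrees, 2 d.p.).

θ_min ≈ 20.70°; 15 values; θ(m_l=5) ≈ 48.08°

For 9k, l = 7.
cos θ_min = 7/√56, so θ_min ≈ 20.70°.
There are 2l+1 = 15 values of m_l.
For m_l = 5: cos θ = 5/√56, θ ≈ 48.08°.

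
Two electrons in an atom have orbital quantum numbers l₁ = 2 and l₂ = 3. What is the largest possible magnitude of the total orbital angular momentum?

|L_tot|_max = √30 ℏ ≈ 5.477ℏ

The total orbital quantum number L ranges from |l₁ − l₂| to l₁ + l₂ in integer steps.
L ∈ {1, 2, 3, 4, 5}.
The largest magnitude corresponds to L = 5: |L_tot| = ℏ√(5·6) = √30 ℏ.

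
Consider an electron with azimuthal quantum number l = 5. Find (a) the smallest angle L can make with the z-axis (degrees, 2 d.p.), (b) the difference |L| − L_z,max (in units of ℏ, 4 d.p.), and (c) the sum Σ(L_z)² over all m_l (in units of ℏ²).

cos θ_min = 5/√30, so θ_min ≈ 24.09°.
|L| − L_z,max = (√30 − 5)ℏ ≈ 0.4772ℏ.
Σ m_l² = 110, so Σ(L_z)² = 110 ℏ².

θ_min ≈ 24.09°; |L|−L_z,max ≈ 0.4772ℏ; Σ(L_z)² = 110 ℏ²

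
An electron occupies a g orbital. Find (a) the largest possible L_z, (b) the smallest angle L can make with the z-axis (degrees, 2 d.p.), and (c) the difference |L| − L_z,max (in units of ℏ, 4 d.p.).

A g state has l = 4.
L_z,max = lℏ = 4ℏ.
cos θ_min = 4/√20, so θ_min ≈ 26.57°.
|L| − L_z,max = (2√5 − 4)ℏ ≈ 0.4721ℏ.

L_z,max = 4ℏ; θ_min ≈ 26.57°; |L|−L_z,max ≈ 0.4721ℏ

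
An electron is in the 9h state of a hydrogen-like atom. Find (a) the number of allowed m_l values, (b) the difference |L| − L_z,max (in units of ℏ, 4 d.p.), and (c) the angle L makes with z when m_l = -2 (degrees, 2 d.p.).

11 values; |L|−L_z,max ≈ 0.4772ℏ; θ(m_l=-2) ≈ 111.42°

For 9h, l = 5.
There are 2l+1 = 11 values of m_l.
|L| − L_z,max = (√30 − 5)ℏ ≈ 0.4772ℏ.
For m_l = -2: cos θ = -2/√30, θ ≈ 111.42°.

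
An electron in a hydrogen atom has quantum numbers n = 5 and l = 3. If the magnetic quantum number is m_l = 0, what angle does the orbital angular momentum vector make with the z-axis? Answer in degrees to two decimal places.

θ ≈ 90.00°

|L| = ℏ√(l(l+1)) = 2√3 ℏ.
L_z = m_l ℏ = 0ℏ.
cos θ = L_z/|L| = 0/√12, so θ ≈ 90.00°.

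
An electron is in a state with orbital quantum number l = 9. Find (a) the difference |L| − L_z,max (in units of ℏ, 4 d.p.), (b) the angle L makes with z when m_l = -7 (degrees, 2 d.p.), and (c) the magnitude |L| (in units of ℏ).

|L|−L_z,max ≈ 0.4868ℏ; θ(m_l=-7) ≈ 137.55°; |L| = 3√10 ℏ ≈ 9.487ℏ

|L| − L_z,max = (3√10 − 9)ℏ ≈ 0.4868ℏ.
For m_l = -7: cos θ = -7/√90, θ ≈ 137.55°.
|L| = ℏ√(9·10) = 3√10 ℏ ≈ 9.487ℏ.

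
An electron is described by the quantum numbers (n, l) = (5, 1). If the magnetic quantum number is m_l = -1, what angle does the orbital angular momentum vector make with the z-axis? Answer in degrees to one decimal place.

θ ≈ 135.0°

|L| = ℏ√(l(l+1)) = √2 ℏ.
L_z = m_l ℏ = −1ℏ.
cos θ = L_z/|L| = -1/√2, so θ ≈ 135.0°.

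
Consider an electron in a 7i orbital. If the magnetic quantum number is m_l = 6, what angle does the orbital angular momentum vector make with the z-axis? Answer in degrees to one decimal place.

θ ≈ 22.2°

For 7i, l = 6.
|L| = √(l(l+1)) ℏ = √42 ℏ.
L_z = m_l ℏ = 6ℏ.
cos θ = L_z/|L| = 6/√42, so θ ≈ 22.2°.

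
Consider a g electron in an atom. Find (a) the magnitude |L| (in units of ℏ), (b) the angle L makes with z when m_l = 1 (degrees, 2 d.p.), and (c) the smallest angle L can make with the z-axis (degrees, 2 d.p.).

A g state has l = 4.
|L| = ℏ√(4·5) = 2√5 ℏ ≈ 4.472ℏ.
For m_l = 1: cos θ = 1/√20, θ ≈ 77.08°.
cos θ_min = 4/√20, so θ_min ≈ 26.57°.

|L| = 2√5 ℏ ≈ 4.472ℏ; θ(m_l=1) ≈ 77.08°; θ_min ≈ 26.57°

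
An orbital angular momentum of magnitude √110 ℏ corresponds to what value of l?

l = 10

|L| = ℏ√(l(l+1)), so l(l+1) = 110.
l² + l − 110 = 0 ⇒ l = 10.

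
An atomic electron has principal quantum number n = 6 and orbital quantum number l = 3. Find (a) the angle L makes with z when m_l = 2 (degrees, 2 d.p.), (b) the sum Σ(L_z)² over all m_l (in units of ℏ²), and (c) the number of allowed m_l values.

For m_l = 2: cos θ = 2/√12, θ ≈ 54.74°.
Σ m_l² = 28, so Σ(L_z)² = 28 ℏ².
There are 2l+1 = 7 values of m_l.

θ(m_l=2) ≈ 54.74°; Σ(L_z)² = 28 ℏ²; 7 values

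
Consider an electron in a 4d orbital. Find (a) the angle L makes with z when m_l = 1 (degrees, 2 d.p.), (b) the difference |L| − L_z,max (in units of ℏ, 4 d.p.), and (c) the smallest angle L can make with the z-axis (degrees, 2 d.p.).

4d means n = 4, l = 2.
For m_l = 1: cos θ = 1/√6, θ ≈ 65.91°.
|L| − L_z,max = (√6 − 2)ℏ ≈ 0.4495ℏ.
cos θ_min = 2/√6, so θ_min ≈ 35.26°.

θ(m_l=1) ≈ 65.91°; |L|−L_z,max ≈ 0.4495ℏ; θ_min ≈ 35.26°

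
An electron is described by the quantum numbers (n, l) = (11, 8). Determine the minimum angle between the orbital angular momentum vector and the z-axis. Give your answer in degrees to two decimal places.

|L| = √(l(l+1)) ℏ = 6√2 ℏ.
The smallest angle corresponds to the largest L_z, i.e. m_l = l = 8, giving L_z = 8ℏ.
cos θ_min = 8/√72, so θ_min ≈ 19.47°.

θ_min ≈ 19.47°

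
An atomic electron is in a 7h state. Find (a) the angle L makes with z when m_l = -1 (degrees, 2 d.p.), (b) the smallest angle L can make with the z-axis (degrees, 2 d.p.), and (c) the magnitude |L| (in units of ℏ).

The 7h subshell has l = 5.
For m_l = -1: cos θ = -1/√30, θ ≈ 100.52°.
cos θ_min = 5/√30, so θ_min ≈ 24.09°.
|L| = ℏ√(5·6) = √30 ℏ ≈ 5.477ℏ.

θ(m_l=-1) ≈ 100.52°; θ_min ≈ 24.09°; |L| = √30 ℏ ≈ 5.477ℏ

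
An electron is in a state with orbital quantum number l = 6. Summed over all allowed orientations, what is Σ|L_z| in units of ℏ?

m_l runs from −6 to 6, i.e. {-6, -5, -4, -3, -2, -1, 0, 1, 2, 3, 4, 5, 6}.
Σ|m_l| = 2(1+2+…+6) = 42.

Σ|L_z| = 42 ℏ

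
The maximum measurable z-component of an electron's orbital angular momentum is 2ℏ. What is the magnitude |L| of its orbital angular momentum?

L_z,max = lℏ, so l = 2.
Then |L| = ℏ√(2·3) = √6 ℏ.

|L| = √6 ℏ ≈ 2.449ℏ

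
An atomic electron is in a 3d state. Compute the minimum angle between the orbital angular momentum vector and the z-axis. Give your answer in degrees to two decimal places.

The 3d subshell has l = 2.
|L| = ℏ√(l(l+1)) = √6 ℏ.
The smallest angle corresponds to the largest L_z, i.e. m_l = l = 2, giving L_z = 2ℏ.
cos θ_min = 2/√6, so θ_min ≈ 35.26°.

θ_min ≈ 35.26°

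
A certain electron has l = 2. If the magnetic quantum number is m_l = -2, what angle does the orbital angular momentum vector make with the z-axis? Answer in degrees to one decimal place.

θ ≈ 144.7°

|L| = √(l(l+1)) ℏ = √6 ℏ.
L_z = m_l ℏ = −2ℏ.
cos θ = L_z/|L| = -2/√6, so θ ≈ 144.7°.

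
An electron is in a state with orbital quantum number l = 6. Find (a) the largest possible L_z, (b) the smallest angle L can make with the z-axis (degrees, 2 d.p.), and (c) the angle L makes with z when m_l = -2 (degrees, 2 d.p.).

L_z,max = lℏ = 6ℏ.
cos θ_min = 6/√42, so θ_min ≈ 22.21°.
For m_l = -2: cos θ = -2/√42, θ ≈ 107.98°.

L_z,max = 6ℏ; θ_min ≈ 22.21°; θ(m_l=-2) ≈ 107.98°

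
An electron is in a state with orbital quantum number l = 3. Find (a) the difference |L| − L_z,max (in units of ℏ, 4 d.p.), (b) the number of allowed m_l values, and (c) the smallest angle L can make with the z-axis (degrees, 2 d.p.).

|L| − L_z,max = (2√3 − 3)ℏ ≈ 0.4641ℏ.
There are 2l+1 = 7 values of m_l.
cos θ_min = 3/√12, so θ_min ≈ 30.00°.

|L|−L_z,max ≈ 0.4641ℏ; 7 values; θ_min ≈ 30.00°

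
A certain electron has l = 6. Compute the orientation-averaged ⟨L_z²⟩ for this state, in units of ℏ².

⟨L_z²⟩ = 14 ℏ²

m_l ∈ {-6, -5, -4, -3, -2, -1, 0, 1, 2, 3, 4, 5, 6}.
⟨L_z²⟩ = ℏ²·(Σ m_l²)/(2l+1) = ℏ²·182/13 = 14ℏ².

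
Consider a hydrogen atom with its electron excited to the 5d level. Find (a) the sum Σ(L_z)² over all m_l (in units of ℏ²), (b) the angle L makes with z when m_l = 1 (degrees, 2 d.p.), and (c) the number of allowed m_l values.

Σ(L_z)² = 10 ℏ²; θ(m_l=1) ≈ 65.91°; 5 values

The 5d level has l = 2.
Σ m_l² = 10, so Σ(L_z)² = 10 ℏ².
For m_l = 1: cos θ = 1/√6, θ ≈ 65.91°.
There are 2l+1 = 5 values of m_l.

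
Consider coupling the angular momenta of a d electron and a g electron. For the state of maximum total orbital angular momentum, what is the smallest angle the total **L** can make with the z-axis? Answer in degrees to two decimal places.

By the triangle rule, |l₁ − l₂| ≤ L ≤ l₁ + l₂.
So L can be 2, 3, 4, 5, 6.
The maximum is L = 6, with |L_tot| = ℏ√(6·7) = √42 ℏ.
The minimum angle with z is arccos(6/√42) ≈ 22.21°.

θ_min ≈ 22.21°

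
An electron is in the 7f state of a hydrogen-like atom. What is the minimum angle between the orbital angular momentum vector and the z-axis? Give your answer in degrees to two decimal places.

7f means n = 7, l = 3.
|L|² = l(l+1)ℏ² = 12ℏ², so |L| = 2√3 ℏ.
The smallest angle corresponds to the largest L_z, i.e. m_l = l = 3, giving L_z = 3ℏ.
cos θ_min = 3/√12, so θ_min ≈ 30.00°.

θ_min ≈ 30.00°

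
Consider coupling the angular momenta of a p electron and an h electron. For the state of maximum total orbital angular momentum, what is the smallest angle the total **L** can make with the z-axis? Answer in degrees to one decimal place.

By the triangle rule, |l₁ − l₂| ≤ L ≤ l₁ + l₂.
Allowed values: L = 4, 5, 6.
The maximum is L = 6, with |L_tot| = ℏ√(6·7) = √42 ℏ.
The minimum angle with z is arccos(6/√42) ≈ 22.2°.

θ_min ≈ 22.2°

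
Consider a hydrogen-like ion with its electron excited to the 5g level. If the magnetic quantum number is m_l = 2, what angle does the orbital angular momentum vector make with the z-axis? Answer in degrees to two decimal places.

The 5g level has l = 4.
|L| = √(l(l+1)) ℏ = 2√5 ℏ.
L_z = m_l ℏ = 2ℏ.
cos θ = L_z/|L| = 2/√20, so θ ≈ 63.43°.

θ ≈ 63.43°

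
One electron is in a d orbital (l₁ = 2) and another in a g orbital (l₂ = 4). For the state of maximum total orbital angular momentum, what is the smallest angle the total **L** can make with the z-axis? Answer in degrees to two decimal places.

θ_min ≈ 22.21°

L runs from |2 − 4| = 2 to 2 + 4 = 6.
L ∈ {2, 3, 4, 5, 6}.
The maximum is L = 6, with |L_tot| = ℏ√(6·7) = √42 ℏ.
The minimum angle with z is arccos(6/√42) ≈ 22.21°.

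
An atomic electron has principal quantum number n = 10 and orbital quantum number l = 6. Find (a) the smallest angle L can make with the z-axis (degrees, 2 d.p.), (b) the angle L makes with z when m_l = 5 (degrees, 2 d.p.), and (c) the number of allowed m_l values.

θ_min ≈ 22.21°; θ(m_l=5) ≈ 39.51°; 13 values

cos θ_min = 6/√42, so θ_min ≈ 22.21°.
For m_l = 5: cos θ = 5/√42, θ ≈ 39.51°.
There are 2l+1 = 13 values of m_l.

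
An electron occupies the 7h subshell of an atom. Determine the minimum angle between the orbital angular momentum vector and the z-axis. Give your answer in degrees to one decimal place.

θ_min ≈ 24.1°

7h means n = 7, l = 5.
|L| = ℏ√(l(l+1)) = √30 ℏ.
The smallest angle corresponds to the largest L_z, i.e. m_l = l = 5, giving L_z = 5ℏ.
cos θ_min = 5/√30, so θ_min ≈ 24.1°.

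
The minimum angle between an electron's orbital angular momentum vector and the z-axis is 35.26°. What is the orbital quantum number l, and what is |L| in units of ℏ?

cos θ_min = l/√(l(l+1)) = √(l/(l+1)), so l/(l+1) = cos²(35.26°) = 0.6667.
l = cos²θ/sin²θ ≈ 2.
Then |L| = ℏ√(2·3) = √6 ℏ.

l = 2, |L| = √6 ℏ ≈ 2.449ℏ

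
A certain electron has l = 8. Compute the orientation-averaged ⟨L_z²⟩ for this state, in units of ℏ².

⟨L_z²⟩ = 24 ℏ²

m_l ∈ {-8, -7, -6, -5, -4, -3, -2, -1, 0, 1, 2, 3, 4, 5, 6, 7, 8}.
⟨L_z²⟩ = ℏ²·(Σ m_l²)/(2l+1) = ℏ²·408/17 = 24ℏ².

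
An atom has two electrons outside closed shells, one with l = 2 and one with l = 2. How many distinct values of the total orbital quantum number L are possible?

5

By the triangle rule, |l₁ − l₂| ≤ L ≤ l₁ + l₂.
So L can be 0, 1, 2, 3, 4.
That is 5 values.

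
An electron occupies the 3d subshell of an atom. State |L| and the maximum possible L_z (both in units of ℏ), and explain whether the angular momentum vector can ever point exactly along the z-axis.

No: L_z,max = 2ℏ < |L| = √6 ℏ ≈ 2.449ℏ

For 3d, l = 2.
|L| = √6 ℏ ≈ 2.4495ℏ, while L_z,max = lℏ = 2ℏ.
Since |L| > L_z,max, the vector can never point exactly along z; the closest it comes is θ_min = arccos(2/√6) ≈ 35.3°.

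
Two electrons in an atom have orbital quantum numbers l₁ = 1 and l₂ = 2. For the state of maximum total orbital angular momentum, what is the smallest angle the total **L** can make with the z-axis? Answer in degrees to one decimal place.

θ_min ≈ 30.0°

By the triangle rule, |l₁ − l₂| ≤ L ≤ l₁ + l₂.
So L can be 1, 2, 3.
The maximum is L = 3, with |L_tot| = ℏ√(3·4) = 2√3 ℏ.
The minimum angle with z is arccos(3/√12) ≈ 30.0°.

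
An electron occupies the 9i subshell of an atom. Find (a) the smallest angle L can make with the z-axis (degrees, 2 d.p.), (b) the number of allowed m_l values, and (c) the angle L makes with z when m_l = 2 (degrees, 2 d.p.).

The 9i subshell has l = 6.
cos θ_min = 6/√42, so θ_min ≈ 22.21°.
There are 2l+1 = 13 values of m_l.
For m_l = 2: cos θ = 2/√42, θ ≈ 72.02°.

θ_min ≈ 22.21°; 13 values; θ(m_l=2) ≈ 72.02°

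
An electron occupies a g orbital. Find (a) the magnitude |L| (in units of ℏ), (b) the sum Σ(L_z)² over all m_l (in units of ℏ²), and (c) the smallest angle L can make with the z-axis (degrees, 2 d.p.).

A g state has l = 4.
|L| = ℏ√(4·5) = 2√5 ℏ ≈ 4.472ℏ.
Σ m_l² = 60, so Σ(L_z)² = 60 ℏ².
cos θ_min = 4/√20, so θ_min ≈ 26.57°.

|L| = 2√5 ℏ ≈ 4.472ℏ; Σ(L_z)² = 60 ℏ²; θ_min ≈ 26.57°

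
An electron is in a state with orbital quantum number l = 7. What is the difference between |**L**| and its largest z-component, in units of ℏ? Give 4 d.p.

|L| − L_z,max ≈ 0.4833ℏ

|L| = 2√14 ℏ ≈ 7.4833ℏ, while L_z,max = lℏ = 7ℏ.
The difference is (2√14 − 7)ℏ ≈ 0.4833ℏ.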